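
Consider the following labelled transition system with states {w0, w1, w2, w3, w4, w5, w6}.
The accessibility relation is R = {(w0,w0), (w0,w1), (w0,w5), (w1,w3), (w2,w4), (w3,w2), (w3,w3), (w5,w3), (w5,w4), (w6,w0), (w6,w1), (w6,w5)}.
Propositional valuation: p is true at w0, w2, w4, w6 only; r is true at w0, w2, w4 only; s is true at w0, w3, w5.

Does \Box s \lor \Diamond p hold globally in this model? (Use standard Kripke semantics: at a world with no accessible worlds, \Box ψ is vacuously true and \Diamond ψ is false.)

Yes

Let φ = \Box s \lor \Diamond p. Evaluate φ at each world:
  w0 (successors {w0, w1, w5}): φ is true.
  w1 (successors {w3}): φ is true.
  w2 (successors {w4}): φ is true.
  w3 (successors {w2, w3}): φ is true.
  w4 (successors ∅): φ is true.
  w5 (successors {w3, w4}): φ is true.
  w6 (successors {w0, w1, w5}): φ is true.
For instance, at w5:
  At w5: \Box s is false, \Diamond p is true, so \Box s \lor \Diamond p is true.
    At w5: \Box s requires s at every successor {w3, w4}.
      s fails at w4, so \Box s is false at w5.
    At w5: \Diamond p requires p at some successor in {w3, w4}.
      p holds at w4, so \Diamond p is true at w5.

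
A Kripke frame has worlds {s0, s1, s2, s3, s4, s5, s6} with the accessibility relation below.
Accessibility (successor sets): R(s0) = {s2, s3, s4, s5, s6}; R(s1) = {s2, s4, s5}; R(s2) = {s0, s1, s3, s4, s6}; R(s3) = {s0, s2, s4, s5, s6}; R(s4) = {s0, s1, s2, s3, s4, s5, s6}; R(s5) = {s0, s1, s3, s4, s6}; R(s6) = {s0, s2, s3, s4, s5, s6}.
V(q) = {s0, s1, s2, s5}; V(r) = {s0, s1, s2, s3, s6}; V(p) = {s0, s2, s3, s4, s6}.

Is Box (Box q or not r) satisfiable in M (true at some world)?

No

Let φ = Box (Box q or not r). Evaluate φ at each world:
  s0 (successors {s2, s3, s4, s5, s6}): φ is false.
  s1 (successors {s2, s4, s5}): φ is false.
  s2 (successors {s0, s1, s3, s4, s6}): φ is false.
  s3 (successors {s0, s2, s4, s5, s6}): φ is false.
  s4 (successors {s0, s1, s2, s3, s4, s5, s6}): φ is false.
  s5 (successors {s0, s1, s3, s4, s6}): φ is false.
  s6 (successors {s0, s2, s3, s4, s5, s6}): φ is false.
For instance, at s2:
  At s2: Box (Box q or not r) requires Box q or not r at every successor {s0, s1, s3, s4, s6}.
    Box q or not r fails at s0, so Box (Box q or not r) is false at s2.
      At s0: Box q is false, not r is false, so Box q or not r is false.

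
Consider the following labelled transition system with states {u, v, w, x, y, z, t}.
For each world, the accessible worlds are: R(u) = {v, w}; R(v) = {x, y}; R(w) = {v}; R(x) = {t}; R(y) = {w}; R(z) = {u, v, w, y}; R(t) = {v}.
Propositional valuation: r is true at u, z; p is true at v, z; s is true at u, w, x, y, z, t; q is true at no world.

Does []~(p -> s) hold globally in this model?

Recall that []ψ holds at a world iff ψ holds at every accessible world, and <>ψ holds iff ψ holds at some accessible world.
Let φ = []~(p -> s). Evaluate φ at each world:
  u (successors {v, w}): φ is false.
  v (successors {x, y}): φ is false.
  w (successors {v}): φ is true.
  x (successors {t}): φ is false.
  y (successors {w}): φ is false.
  z (successors {u, v, w, y}): φ is false.
  t (successors {v}): φ is true.
Detail at u (counterexample):
  At u: []~(p -> s) requires ~(p -> s) at every successor {v, w}.
    ~(p -> s) fails at w, so []~(p -> s) is false at u.

No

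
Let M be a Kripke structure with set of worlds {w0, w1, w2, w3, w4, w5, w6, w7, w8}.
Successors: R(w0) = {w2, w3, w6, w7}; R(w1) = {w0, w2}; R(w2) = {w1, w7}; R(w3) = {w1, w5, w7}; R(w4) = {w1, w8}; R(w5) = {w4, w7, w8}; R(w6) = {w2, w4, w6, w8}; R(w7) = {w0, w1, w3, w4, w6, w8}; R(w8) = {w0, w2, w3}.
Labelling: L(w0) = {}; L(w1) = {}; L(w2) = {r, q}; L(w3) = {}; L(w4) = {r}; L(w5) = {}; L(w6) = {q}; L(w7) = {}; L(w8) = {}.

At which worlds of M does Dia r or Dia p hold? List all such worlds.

Let φ = Dia r or Dia p. Evaluate φ at each world:
  w0 (successors {w2, w3, w6, w7}): φ is true.
  w1 (successors {w0, w2}): φ is true.
  w2 (successors {w1, w7}): φ is false.
  w3 (successors {w1, w5, w7}): φ is false.
  w4 (successors {w1, w8}): φ is false.
  w5 (successors {w4, w7, w8}): φ is true.
  w6 (successors {w2, w4, w6, w8}): φ is true.
  w7 (successors {w0, w1, w3, w4, w6, w8}): φ is true.
  w8 (successors {w0, w2, w3}): φ is true.
For instance, at w7:
  At w7: Dia r is true, Dia p is false, so Dia r or Dia p is true.
    At w7: Dia r requires r at some successor in {w0, w1, w3, w4, w6, w8}.
      r holds at w4, so Dia r is true at w7.
    At w7: Dia p requires p at some successor in {w0, w1, w3, w4, w6, w8}.
      At w0: p is false.
      At w1: p is false.
      At w3: p is false.
      At w4: p is false.
      At w6: p is false.
      At w8: p is false.
    So Dia p is false at w7.
Satisfying worlds: {w0, w1, w5, w6, w7, w8}

w0, w1, w5, w6, w7, w8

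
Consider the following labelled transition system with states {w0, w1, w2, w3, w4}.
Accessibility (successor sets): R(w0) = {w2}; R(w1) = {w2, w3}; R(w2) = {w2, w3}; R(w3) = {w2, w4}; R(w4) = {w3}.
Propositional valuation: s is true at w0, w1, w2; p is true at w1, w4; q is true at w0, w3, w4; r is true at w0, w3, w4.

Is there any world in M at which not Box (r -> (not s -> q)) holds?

Let φ = not Box (r -> (not s -> q)). Evaluate φ at each world:
  w0 (successors {w2}): φ is false.
  w1 (successors {w2, w3}): φ is false.
  w2 (successors {w2, w3}): φ is false.
  w3 (successors {w2, w4}): φ is false.
  w4 (successors {w3}): φ is false.
For instance, at w3:
  At w3: Box (r -> (not s -> q)) is true, so not Box (r -> (not s -> q)) is false.
    At w3: Box (r -> (not s -> q)) requires r -> (not s -> q) at every successor {w2, w4}.
      At w2: r -> (not s -> q) is true.
      At w4: r -> (not s -> q) is true.
    So Box (r -> (not s -> q)) is true at w3.

No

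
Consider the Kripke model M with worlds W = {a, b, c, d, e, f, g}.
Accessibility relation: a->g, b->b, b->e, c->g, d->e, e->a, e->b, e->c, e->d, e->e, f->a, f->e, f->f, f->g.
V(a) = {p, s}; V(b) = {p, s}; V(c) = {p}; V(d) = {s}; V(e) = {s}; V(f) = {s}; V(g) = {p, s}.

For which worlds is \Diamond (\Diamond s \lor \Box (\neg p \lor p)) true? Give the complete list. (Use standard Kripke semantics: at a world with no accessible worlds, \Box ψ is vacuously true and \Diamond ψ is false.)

Let φ = \Diamond (\Diamond s \lor \Box (\neg p \lor p)). Evaluate φ at each world:
  a (successors {g}): φ is true.
  b (successors {b, e}): φ is true.
  c (successors {g}): φ is true.
  d (successors {e}): φ is true.
  e (successors {a, b, c, d, e}): φ is true.
  f (successors {a, e, f, g}): φ is true.
  g (successors ∅): φ is false.
For instance, at c:
  At c: \Diamond (\Diamond s \lor \Box (\neg p \lor p)) requires \Diamond s \lor \Box (\neg p \lor p) at some successor in {g}.
    \Diamond s \lor \Box (\neg p \lor p) holds at g, so \Diamond (\Diamond s \lor \Box (\neg p \lor p)) is true at c.
      At g: \Diamond s is false, \Box (\neg p \lor p) is true, so \Diamond s \lor \Box (\neg p \lor p) is true.
Satisfying worlds: {a, b, c, d, e, f}

a, b, c, d, e, f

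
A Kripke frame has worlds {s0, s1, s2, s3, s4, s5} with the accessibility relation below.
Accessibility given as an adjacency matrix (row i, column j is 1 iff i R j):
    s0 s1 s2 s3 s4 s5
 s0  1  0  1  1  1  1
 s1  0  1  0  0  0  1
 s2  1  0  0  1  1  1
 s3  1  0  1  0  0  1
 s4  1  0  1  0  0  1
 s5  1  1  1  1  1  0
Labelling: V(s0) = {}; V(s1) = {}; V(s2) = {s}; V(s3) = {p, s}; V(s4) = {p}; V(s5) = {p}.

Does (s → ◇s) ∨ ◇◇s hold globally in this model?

Recall that ◇ψ holds at a world iff ψ holds at some accessible world.
Let φ = (s → ◇s) ∨ ◇◇s. Evaluate φ at each world:
  s0 (successors {s0, s2, s3, s4, s5}): φ is true.
  s1 (successors {s1, s5}): φ is true.
  s2 (successors {s0, s3, s4, s5}): φ is true.
  s3 (successors {s0, s2, s5}): φ is true.
  s4 (successors {s0, s2, s5}): φ is true.
  s5 (successors {s0, s1, s2, s3, s4}): φ is true.
For instance, at s2:
  At s2: s → ◇s is true, ◇◇s is true, so (s → ◇s) ∨ ◇◇s is true.
    At s2: s is true, ◇s is true, so s → ◇s is true.
      At s2: ◇s requires s at some successor in {s0, s3, s4, s5}.
        s holds at s3, so ◇s is true at s2.
    At s2: ◇◇s requires ◇s at some successor in {s0, s3, s4, s5}.
      ◇s holds at s0, so ◇◇s is true at s2.

Yes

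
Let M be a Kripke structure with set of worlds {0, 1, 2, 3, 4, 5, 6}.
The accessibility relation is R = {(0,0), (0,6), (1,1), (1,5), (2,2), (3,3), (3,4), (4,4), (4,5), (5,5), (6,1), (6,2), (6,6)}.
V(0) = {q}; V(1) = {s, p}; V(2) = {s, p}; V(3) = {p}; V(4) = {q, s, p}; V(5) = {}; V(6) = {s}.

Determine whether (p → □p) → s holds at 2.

Yes

At 2: p → □p is true, s is true, so (p → □p) → s is true.
  At 2: p is true, □p is true, so p → □p is true.
    At 2: □p requires p at every successor {2}.
      At 2: p is true.
    So □p is true at 2.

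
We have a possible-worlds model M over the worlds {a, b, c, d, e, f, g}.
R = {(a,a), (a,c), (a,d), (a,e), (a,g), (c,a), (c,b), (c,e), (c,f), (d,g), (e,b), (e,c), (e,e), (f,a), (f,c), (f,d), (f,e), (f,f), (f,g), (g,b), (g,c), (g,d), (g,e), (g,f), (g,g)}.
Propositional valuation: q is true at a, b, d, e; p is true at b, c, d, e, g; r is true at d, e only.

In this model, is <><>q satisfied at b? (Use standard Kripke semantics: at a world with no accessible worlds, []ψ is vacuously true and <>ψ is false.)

No

At b: no accessible worlds, so <><>q is false.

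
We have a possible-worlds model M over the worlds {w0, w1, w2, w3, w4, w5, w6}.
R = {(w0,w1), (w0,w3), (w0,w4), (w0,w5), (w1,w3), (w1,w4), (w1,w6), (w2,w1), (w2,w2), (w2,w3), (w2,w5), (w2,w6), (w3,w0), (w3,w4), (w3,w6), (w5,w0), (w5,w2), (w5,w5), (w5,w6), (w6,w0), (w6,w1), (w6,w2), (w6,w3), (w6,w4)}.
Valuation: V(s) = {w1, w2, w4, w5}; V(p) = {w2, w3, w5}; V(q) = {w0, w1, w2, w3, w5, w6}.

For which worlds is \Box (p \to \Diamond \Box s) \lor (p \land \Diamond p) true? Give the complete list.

w1, w2, w3, w4, w5

Let φ = \Box (p \to \Diamond \Box s) \lor (p \land \Diamond p). Evaluate φ at each world:
  w0 (successors {w1, w3, w4, w5}): φ is false.
  w1 (successors {w3, w4, w6}): φ is true.
  w2 (successors {w1, w2, w3, w5, w6}): φ is true.
  w3 (successors {w0, w4, w6}): φ is true.
  w4 (successors ∅): φ is true.
  w5 (successors {w0, w2, w5, w6}): φ is true.
  w6 (successors {w0, w1, w2, w3, w4}): φ is false.
For instance, at w3:
  At w3: \Box (p \to \Diamond \Box s) is true, p \land \Diamond p is false, so \Box (p \to \Diamond \Box s) \lor (p \land \Diamond p) is true.
    At w3: \Box (p \to \Diamond \Box s) requires p \to \Diamond \Box s at every successor {w0, w4, w6}.
      At w0: p \to \Diamond \Box s is true.
      At w4: p \to \Diamond \Box s is true.
      At w6: p \to \Diamond \Box s is true.
    So \Box (p \to \Diamond \Box s) is true at w3.
    At w3: p is true, \Diamond p is false, so p \land \Diamond p is false.
      At w3: \Diamond p requires p at some successor in {w0, w4, w6}.
        At w0: p is false.
        At w4: p is false.
        At w6: p is false.
      So \Diamond p is false at w3.
Satisfying worlds: {w1, w2, w3, w4, w5}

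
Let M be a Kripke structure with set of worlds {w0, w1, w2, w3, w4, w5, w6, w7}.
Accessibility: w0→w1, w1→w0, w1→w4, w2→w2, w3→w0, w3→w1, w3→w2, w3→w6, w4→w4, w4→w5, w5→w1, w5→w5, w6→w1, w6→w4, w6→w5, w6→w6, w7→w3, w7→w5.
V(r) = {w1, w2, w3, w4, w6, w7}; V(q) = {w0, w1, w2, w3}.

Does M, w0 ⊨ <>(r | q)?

Yes

At w0: <>(r | q) requires r | q at some successor in {w1}.
  r | q holds at w1, so <>(r | q) is true at w0.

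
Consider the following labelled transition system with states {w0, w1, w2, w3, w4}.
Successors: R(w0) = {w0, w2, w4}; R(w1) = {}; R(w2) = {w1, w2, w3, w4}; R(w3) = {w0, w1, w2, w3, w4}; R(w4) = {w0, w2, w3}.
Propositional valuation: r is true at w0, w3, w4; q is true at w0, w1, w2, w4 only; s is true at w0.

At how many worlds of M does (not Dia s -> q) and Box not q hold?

Let φ = (not Dia s -> q) and Box not q. Evaluate φ at each world:
  w0 (successors {w0, w2, w4}): φ is false.
  w1 (successors ∅): φ is true.
  w2 (successors {w1, w2, w3, w4}): φ is false.
  w3 (successors {w0, w1, w2, w3, w4}): φ is false.
  w4 (successors {w0, w2, w3}): φ is false.
For instance, at w2:
  At w2: not Dia s -> q is true, Box not q is false, so (not Dia s -> q) and Box not q is false.
    At w2: not Dia s is true, q is true, so not Dia s -> q is true.
      At w2: Dia s is false, so not Dia s is true.
    At w2: Box not q requires not q at every successor {w1, w2, w3, w4}.
      not q fails at w1, so Box not q is false at w2.
Satisfying worlds: {w1}

1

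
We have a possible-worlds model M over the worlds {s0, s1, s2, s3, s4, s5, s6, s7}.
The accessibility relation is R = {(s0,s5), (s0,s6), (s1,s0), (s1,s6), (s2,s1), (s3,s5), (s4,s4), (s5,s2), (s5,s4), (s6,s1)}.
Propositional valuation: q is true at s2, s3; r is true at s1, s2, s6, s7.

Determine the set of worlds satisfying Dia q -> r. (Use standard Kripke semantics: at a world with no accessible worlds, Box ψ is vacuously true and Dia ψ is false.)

s0, s1, s2, s3, s4, s6, s7

Let φ = Dia q -> r. Evaluate φ at each world:
  s0 (successors {s5, s6}): φ is true.
  s1 (successors {s0, s6}): φ is true.
  s2 (successors {s1}): φ is true.
  s3 (successors {s5}): φ is true.
  s4 (successors {s4}): φ is true.
  s5 (successors {s2, s4}): φ is false.
  s6 (successors {s1}): φ is true.
  s7 (successors ∅): φ is true.
For instance, at s6:
  At s6: Dia q is false, r is true, so Dia q -> r is true.
    At s6: Dia q requires q at some successor in {s1}.
      At s1: q is false.
    So Dia q is false at s6.
Satisfying worlds: {s0, s1, s2, s3, s4, s6, s7}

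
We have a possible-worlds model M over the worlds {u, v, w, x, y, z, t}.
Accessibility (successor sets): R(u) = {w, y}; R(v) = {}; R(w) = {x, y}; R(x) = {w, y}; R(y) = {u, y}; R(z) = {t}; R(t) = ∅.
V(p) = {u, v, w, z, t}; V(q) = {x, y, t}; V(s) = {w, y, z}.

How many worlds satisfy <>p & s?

2

Let φ = <>p & s. Evaluate φ at each world:
  u (successors {w, y}): φ is false.
  v (successors ∅): φ is false.
  w (successors {x, y}): φ is false.
  x (successors {w, y}): φ is false.
  y (successors {u, y}): φ is true.
  z (successors {t}): φ is true.
  t (successors ∅): φ is false.
For instance, at y:
  At y: <>p is true, s is true, so <>p & s is true.
    At y: <>p requires p at some successor in {u, y}.
      p holds at u, so <>p is true at y.
Satisfying worlds: {y, z}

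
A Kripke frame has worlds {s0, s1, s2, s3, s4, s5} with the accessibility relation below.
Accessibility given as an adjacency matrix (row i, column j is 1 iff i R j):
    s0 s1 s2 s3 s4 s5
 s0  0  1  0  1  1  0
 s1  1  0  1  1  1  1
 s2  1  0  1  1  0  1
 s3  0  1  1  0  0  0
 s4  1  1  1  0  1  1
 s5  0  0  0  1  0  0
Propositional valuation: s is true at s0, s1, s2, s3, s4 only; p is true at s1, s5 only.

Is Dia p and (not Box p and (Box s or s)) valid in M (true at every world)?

No

Let φ = Dia p and (not Box p and (Box s or s)). Evaluate φ at each world:
  s0 (successors {s1, s3, s4}): φ is true.
  s1 (successors {s0, s2, s3, s4, s5}): φ is true.
  s2 (successors {s0, s2, s3, s5}): φ is true.
  s3 (successors {s1, s2}): φ is true.
  s4 (successors {s0, s1, s2, s4, s5}): φ is true.
  s5 (successors {s3}): φ is false.
Detail at s5 (counterexample):
  At s5: Dia p is false, not Box p and (Box s or s) is true, so Dia p and (not Box p and (Box s or s)) is false.
    At s5: Dia p requires p at some successor in {s3}.
      At s3: p is false.
    So Dia p is false at s5.
    At s5: not Box p is true, Box s or s is true, so not Box p and (Box s or s) is true.
      At s5: Box p is false, so not Box p is true.
      At s5: Box s is true, s is false, so Box s or s is true.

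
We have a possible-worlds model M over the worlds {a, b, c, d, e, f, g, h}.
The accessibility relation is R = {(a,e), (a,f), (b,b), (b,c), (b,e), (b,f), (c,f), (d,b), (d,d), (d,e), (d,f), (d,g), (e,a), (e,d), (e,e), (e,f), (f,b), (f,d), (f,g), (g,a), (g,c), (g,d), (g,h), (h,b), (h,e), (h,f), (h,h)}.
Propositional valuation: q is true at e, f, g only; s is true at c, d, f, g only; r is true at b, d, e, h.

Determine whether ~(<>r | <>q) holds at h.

Recall that <>ψ holds at a world iff ψ holds at some accessible world.
At h: <>r | <>q is true, so ~(<>r | <>q) is false.
  At h: <>r is true, <>q is true, so <>r | <>q is true.
    At h: <>r requires r at some successor in {b, e, f, h}.
      r holds at b, so <>r is true at h.
    At h: <>q requires q at some successor in {b, e, f, h}.
      q holds at e, so <>q is true at h.

No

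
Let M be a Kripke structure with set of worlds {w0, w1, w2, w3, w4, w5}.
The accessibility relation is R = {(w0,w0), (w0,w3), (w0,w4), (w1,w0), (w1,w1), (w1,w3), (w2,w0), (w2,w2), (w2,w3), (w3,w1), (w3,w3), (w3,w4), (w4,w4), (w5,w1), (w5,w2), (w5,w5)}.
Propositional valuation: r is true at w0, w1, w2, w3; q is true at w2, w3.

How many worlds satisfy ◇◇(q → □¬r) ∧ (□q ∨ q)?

Let φ = ◇◇(q → □¬r) ∧ (□q ∨ q). Evaluate φ at each world:
  w0 (successors {w0, w3, w4}): φ is false.
  w1 (successors {w0, w1, w3}): φ is false.
  w2 (successors {w0, w2, w3}): φ is true.
  w3 (successors {w1, w3, w4}): φ is true.
  w4 (successors {w4}): φ is false.
  w5 (successors {w1, w2, w5}): φ is false.
For instance, at w2:
  At w2: ◇◇(q → □¬r) is true, □q ∨ q is true, so ◇◇(q → □¬r) ∧ (□q ∨ q) is true.
    At w2: ◇◇(q → □¬r) requires ◇(q → □¬r) at some successor in {w0, w2, w3}.
      ◇(q → □¬r) holds at w0, so ◇◇(q → □¬r) is true at w2.
    At w2: □q is false, q is true, so □q ∨ q is true.
      At w2: □q requires q at every successor {w0, w2, w3}.
        q fails at w0, so □q is false at w2.
Satisfying worlds: {w2, w3}

2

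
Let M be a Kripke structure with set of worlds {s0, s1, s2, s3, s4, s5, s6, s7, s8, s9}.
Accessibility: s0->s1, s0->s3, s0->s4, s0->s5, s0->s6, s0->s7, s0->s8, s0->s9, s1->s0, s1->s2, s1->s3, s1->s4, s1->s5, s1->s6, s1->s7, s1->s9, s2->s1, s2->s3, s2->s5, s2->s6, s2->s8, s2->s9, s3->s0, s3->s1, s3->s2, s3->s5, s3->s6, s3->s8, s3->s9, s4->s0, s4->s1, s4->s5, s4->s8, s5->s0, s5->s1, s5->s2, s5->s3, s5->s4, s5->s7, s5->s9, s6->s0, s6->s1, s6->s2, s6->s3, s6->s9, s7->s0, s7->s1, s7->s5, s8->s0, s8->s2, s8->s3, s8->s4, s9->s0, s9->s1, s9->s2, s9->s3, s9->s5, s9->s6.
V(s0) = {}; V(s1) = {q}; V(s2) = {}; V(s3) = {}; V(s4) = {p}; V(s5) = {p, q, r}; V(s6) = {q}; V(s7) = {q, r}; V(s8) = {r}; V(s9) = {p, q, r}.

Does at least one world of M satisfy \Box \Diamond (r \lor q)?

Yes

Let φ = \Box \Diamond (r \lor q). Evaluate φ at each world:
  s0 (successors {s1, s3, s4, s5, s6, s7, s8, s9}): φ is false.
  s1 (successors {s0, s2, s3, s4, s5, s6, s7, s9}): φ is true.
  s2 (successors {s1, s3, s5, s6, s8, s9}): φ is false.
  s3 (successors {s0, s1, s2, s5, s6, s8, s9}): φ is false.
  s4 (successors {s0, s1, s5, s8}): φ is false.
  s5 (successors {s0, s1, s2, s3, s4, s7, s9}): φ is true.
  s6 (successors {s0, s1, s2, s3, s9}): φ is true.
  s7 (successors {s0, s1, s5}): φ is true.
  s8 (successors {s0, s2, s3, s4}): φ is true.
  s9 (successors {s0, s1, s2, s3, s5, s6}): φ is true.
Detail at s1 (witness):
  At s1: \Box \Diamond (r \lor q) requires \Diamond (r \lor q) at every successor {s0, s2, s3, s4, s5, s6, s7, s9}.
    At s0: \Diamond (r \lor q) is true.
    At s2: \Diamond (r \lor q) is true.
    At s3: \Diamond (r \lor q) is true.
    At s4: \Diamond (r \lor q) is true.
    At s5: \Diamond (r \lor q) is true.
    At s6: \Diamond (r \lor q) is true.
    At s7: \Diamond (r \lor q) is true.
    At s9: \Diamond (r \lor q) is true.
  So \Box \Diamond (r \lor q) is true at s1.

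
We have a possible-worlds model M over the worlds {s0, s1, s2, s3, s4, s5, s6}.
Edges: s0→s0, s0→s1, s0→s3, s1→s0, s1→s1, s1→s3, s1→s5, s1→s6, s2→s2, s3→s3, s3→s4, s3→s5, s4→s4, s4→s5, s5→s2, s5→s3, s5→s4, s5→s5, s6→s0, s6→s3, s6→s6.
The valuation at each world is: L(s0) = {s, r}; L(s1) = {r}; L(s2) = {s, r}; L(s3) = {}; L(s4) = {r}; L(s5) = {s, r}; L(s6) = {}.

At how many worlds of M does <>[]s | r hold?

5

Let φ = <>[]s | r. Evaluate φ at each world:
  s0 (successors {s0, s1, s3}): φ is true.
  s1 (successors {s0, s1, s3, s5, s6}): φ is true.
  s2 (successors {s2}): φ is true.
  s3 (successors {s3, s4, s5}): φ is false.
  s4 (successors {s4, s5}): φ is true.
  s5 (successors {s2, s3, s4, s5}): φ is true.
  s6 (successors {s0, s3, s6}): φ is false.
For instance, at s1:
  At s1: <>[]s is false, r is true, so <>[]s | r is true.
    At s1: <>[]s requires []s at some successor in {s0, s1, s3, s5, s6}.
      At s0: []s is false.
      At s1: []s is false.
      At s3: []s is false.
      At s5: []s is false.
      At s6: []s is false.
    So <>[]s is false at s1.
Satisfying worlds: {s0, s1, s2, s4, s5}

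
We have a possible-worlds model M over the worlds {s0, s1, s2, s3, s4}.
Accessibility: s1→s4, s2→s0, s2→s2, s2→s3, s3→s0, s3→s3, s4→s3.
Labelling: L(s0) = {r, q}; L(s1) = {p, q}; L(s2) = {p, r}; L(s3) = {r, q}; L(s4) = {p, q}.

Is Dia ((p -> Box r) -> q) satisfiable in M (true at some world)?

Let φ = Dia ((p -> Box r) -> q). Evaluate φ at each world:
  s0 (successors ∅): φ is false.
  s1 (successors {s4}): φ is true.
  s2 (successors {s0, s2, s3}): φ is true.
  s3 (successors {s0, s3}): φ is true.
  s4 (successors {s3}): φ is true.
Detail at s1 (witness):
  At s1: Dia ((p -> Box r) -> q) requires (p -> Box r) -> q at some successor in {s4}.
    (p -> Box r) -> q holds at s4, so Dia ((p -> Box r) -> q) is true at s1.
      At s4: p -> Box r is true, q is true, so (p -> Box r) -> q is true.

Yes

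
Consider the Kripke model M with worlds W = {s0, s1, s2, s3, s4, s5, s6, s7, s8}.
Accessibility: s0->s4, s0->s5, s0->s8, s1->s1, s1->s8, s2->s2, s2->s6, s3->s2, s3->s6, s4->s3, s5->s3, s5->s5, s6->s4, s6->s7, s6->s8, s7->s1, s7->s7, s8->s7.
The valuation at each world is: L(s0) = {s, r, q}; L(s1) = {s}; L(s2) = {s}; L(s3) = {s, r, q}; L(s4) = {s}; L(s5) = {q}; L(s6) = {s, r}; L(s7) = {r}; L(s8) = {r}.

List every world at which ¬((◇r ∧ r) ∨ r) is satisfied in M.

Recall that ◇ψ holds at a world iff ψ holds at some accessible world.
Let φ = ¬((◇r ∧ r) ∨ r). Evaluate φ at each world:
  s0 (successors {s4, s5, s8}): φ is false.
  s1 (successors {s1, s8}): φ is true.
  s2 (successors {s2, s6}): φ is true.
  s3 (successors {s2, s6}): φ is false.
  s4 (successors {s3}): φ is true.
  s5 (successors {s3, s5}): φ is true.
  s6 (successors {s4, s7, s8}): φ is false.
  s7 (successors {s1, s7}): φ is false.
  s8 (successors {s7}): φ is false.
For instance, at s3:
  At s3: (◇r ∧ r) ∨ r is true, so ¬((◇r ∧ r) ∨ r) is false.
    At s3: ◇r ∧ r is true, r is true, so (◇r ∧ r) ∨ r is true.
      At s3: ◇r is true, r is true, so ◇r ∧ r is true.
Satisfying worlds: {s1, s2, s4, s5}

s1, s2, s4, s5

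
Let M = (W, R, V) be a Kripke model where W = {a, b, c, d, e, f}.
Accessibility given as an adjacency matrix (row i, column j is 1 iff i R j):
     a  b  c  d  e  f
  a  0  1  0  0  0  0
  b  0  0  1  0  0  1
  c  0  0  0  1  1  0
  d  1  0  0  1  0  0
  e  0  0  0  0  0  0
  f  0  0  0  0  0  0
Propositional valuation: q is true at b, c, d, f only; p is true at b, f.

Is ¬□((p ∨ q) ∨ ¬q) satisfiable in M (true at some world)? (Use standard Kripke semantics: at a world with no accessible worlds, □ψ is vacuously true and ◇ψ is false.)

No

Let φ = ¬□((p ∨ q) ∨ ¬q). Evaluate φ at each world:
  a (successors {b}): φ is false.
  b (successors {c, f}): φ is false.
  c (successors {d, e}): φ is false.
  d (successors {a, d}): φ is false.
  e (successors ∅): φ is false.
  f (successors ∅): φ is false.
For instance, at d:
  At d: □((p ∨ q) ∨ ¬q) is true, so ¬□((p ∨ q) ∨ ¬q) is false.
    At d: □((p ∨ q) ∨ ¬q) requires (p ∨ q) ∨ ¬q at every successor {a, d}.
      At a: (p ∨ q) ∨ ¬q is true.
      At d: (p ∨ q) ∨ ¬q is true.
    So □((p ∨ q) ∨ ¬q) is true at d.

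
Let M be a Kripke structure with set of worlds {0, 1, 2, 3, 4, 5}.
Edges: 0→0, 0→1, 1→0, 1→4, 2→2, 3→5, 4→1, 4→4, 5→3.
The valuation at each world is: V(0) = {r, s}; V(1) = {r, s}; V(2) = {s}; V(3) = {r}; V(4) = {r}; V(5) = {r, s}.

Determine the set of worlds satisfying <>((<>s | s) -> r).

Let φ = <>((<>s | s) -> r). Evaluate φ at each world:
  0 (successors {0, 1}): φ is true.
  1 (successors {0, 4}): φ is true.
  2 (successors {2}): φ is false.
  3 (successors {5}): φ is true.
  4 (successors {1, 4}): φ is true.
  5 (successors {3}): φ is true.
For instance, at 2:
  At 2: <>((<>s | s) -> r) requires (<>s | s) -> r at some successor in {2}.
    At 2: (<>s | s) -> r is false.
  So <>((<>s | s) -> r) is false at 2.
Satisfying worlds: {0, 1, 3, 4, 5}

0, 1, 3, 4, 5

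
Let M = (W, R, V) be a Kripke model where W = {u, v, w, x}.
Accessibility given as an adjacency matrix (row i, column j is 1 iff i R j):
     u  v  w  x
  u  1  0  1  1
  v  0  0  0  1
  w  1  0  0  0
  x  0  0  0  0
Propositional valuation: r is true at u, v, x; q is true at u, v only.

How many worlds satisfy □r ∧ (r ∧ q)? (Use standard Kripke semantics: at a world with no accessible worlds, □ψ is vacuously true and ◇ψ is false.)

Let φ = □r ∧ (r ∧ q). Evaluate φ at each world:
  u (successors {u, w, x}): φ is false.
  v (successors {x}): φ is true.
  w (successors {u}): φ is false.
  x (successors ∅): φ is false.
For instance, at w:
  At w: □r is true, r ∧ q is false, so □r ∧ (r ∧ q) is false.
    At w: □r requires r at every successor {u}.
      At u: r is true.
    So □r is true at w.
Satisfying worlds: {v}

1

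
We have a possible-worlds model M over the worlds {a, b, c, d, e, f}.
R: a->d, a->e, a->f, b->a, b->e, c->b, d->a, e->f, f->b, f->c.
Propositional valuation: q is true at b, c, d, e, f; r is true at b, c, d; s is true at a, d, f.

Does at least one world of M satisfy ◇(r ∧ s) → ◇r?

Yes

Let φ = ◇(r ∧ s) → ◇r. Evaluate φ at each world:
  a (successors {d, e, f}): φ is true.
  b (successors {a, e}): φ is true.
  c (successors {b}): φ is true.
  d (successors {a}): φ is true.
  e (successors {f}): φ is true.
  f (successors {b, c}): φ is true.
Detail at a (witness):
  At a: ◇(r ∧ s) is true, ◇r is true, so ◇(r ∧ s) → ◇r is true.
    At a: ◇(r ∧ s) requires r ∧ s at some successor in {d, e, f}.
      r ∧ s holds at d, so ◇(r ∧ s) is true at a.
    At a: ◇r requires r at some successor in {d, e, f}.
      r holds at d, so ◇r is true at a.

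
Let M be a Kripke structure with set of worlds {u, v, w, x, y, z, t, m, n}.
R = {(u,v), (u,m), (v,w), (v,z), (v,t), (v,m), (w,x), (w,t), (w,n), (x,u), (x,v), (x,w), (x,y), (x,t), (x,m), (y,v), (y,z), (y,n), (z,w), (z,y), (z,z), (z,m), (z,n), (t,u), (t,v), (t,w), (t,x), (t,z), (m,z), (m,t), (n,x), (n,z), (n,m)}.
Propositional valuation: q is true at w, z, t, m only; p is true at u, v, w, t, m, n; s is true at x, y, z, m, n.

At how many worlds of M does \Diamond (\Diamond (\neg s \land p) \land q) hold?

Let φ = \Diamond (\Diamond (\neg s \land p) \land q). Evaluate φ at each world:
  u (successors {v, m}): φ is true.
  v (successors {w, z, t, m}): φ is true.
  w (successors {x, t, n}): φ is true.
  x (successors {u, v, w, y, t, m}): φ is true.
  y (successors {v, z, n}): φ is true.
  z (successors {w, y, z, m, n}): φ is true.
  t (successors {u, v, w, x, z}): φ is true.
  m (successors {z, t}): φ is true.
  n (successors {x, z, m}): φ is true.
For instance, at v:
  At v: \Diamond (\Diamond (\neg s \land p) \land q) requires \Diamond (\neg s \land p) \land q at some successor in {w, z, t, m}.
    \Diamond (\neg s \land p) \land q holds at w, so \Diamond (\Diamond (\neg s \land p) \land q) is true at v.
      At w: \Diamond (\neg s \land p) is true, q is true, so \Diamond (\neg s \land p) \land q is true.
Satisfying worlds: {u, v, w, x, y, z, t, m, n}

9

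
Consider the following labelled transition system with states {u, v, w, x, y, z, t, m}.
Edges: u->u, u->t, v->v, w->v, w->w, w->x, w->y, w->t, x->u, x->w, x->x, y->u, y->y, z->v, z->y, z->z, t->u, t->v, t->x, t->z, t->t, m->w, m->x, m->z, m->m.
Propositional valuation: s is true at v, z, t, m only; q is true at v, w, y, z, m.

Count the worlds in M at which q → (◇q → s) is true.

6

Let φ = q → (◇q → s). Evaluate φ at each world:
  u (successors {u, t}): φ is true.
  v (successors {v}): φ is true.
  w (successors {v, w, x, y, t}): φ is false.
  x (successors {u, w, x}): φ is true.
  y (successors {u, y}): φ is false.
  z (successors {v, y, z}): φ is true.
  t (successors {u, v, x, z, t}): φ is true.
  m (successors {w, x, z, m}): φ is true.
For instance, at u:
  At u: q is false, ◇q → s is true, so q → (◇q → s) is true.
    At u: ◇q is false, s is false, so ◇q → s is true.
      At u: ◇q requires q at some successor in {u, t}.
        At u: q is false.
        At t: q is false.
      So ◇q is false at u.
Satisfying worlds: {u, v, x, z, t, m}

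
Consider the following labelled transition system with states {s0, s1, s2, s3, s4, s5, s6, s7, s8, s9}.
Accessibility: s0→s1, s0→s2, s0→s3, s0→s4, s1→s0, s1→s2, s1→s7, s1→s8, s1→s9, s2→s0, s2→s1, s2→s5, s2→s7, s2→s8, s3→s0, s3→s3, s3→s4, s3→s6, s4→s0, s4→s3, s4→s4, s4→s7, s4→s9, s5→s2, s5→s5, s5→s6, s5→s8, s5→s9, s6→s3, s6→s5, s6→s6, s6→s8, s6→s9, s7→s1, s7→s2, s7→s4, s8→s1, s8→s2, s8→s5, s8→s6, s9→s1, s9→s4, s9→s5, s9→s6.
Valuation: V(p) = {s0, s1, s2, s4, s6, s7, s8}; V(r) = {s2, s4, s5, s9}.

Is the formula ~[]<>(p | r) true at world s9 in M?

At s9: []<>(p | r) is true, so ~[]<>(p | r) is false.
  At s9: []<>(p | r) requires <>(p | r) at every successor {s1, s4, s5, s6}.
    At s1: <>(p | r) is true.
    At s4: <>(p | r) is true.
    At s5: <>(p | r) is true.
    At s6: <>(p | r) is true.
  So []<>(p | r) is true at s9.

No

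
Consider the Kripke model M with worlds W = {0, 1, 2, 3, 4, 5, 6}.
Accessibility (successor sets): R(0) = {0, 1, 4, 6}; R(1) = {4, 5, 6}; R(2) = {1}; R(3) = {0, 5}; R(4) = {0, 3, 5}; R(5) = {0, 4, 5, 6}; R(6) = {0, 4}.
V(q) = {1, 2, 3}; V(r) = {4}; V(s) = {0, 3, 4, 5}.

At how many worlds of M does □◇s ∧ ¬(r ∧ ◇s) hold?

6

Let φ = □◇s ∧ ¬(r ∧ ◇s). Evaluate φ at each world:
  0 (successors {0, 1, 4, 6}): φ is true.
  1 (successors {4, 5, 6}): φ is true.
  2 (successors {1}): φ is true.
  3 (successors {0, 5}): φ is true.
  4 (successors {0, 3, 5}): φ is false.
  5 (successors {0, 4, 5, 6}): φ is true.
  6 (successors {0, 4}): φ is true.
For instance, at 5:
  At 5: □◇s is true, ¬(r ∧ ◇s) is true, so □◇s ∧ ¬(r ∧ ◇s) is true.
    At 5: □◇s requires ◇s at every successor {0, 4, 5, 6}.
      At 0: ◇s is true.
      At 4: ◇s is true.
      At 5: ◇s is true.
      At 6: ◇s is true.
    So □◇s is true at 5.
    At 5: r ∧ ◇s is false, so ¬(r ∧ ◇s) is true.
      At 5: r is false, ◇s is true, so r ∧ ◇s is false.
Satisfying worlds: {0, 1, 2, 3, 5, 6}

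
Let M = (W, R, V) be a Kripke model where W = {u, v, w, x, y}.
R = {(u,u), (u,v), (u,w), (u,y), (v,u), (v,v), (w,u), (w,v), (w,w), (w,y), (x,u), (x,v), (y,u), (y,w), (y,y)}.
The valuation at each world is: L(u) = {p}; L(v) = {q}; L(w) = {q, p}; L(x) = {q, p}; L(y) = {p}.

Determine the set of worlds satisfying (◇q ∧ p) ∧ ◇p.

Let φ = (◇q ∧ p) ∧ ◇p. Evaluate φ at each world:
  u (successors {u, v, w, y}): φ is true.
  v (successors {u, v}): φ is false.
  w (successors {u, v, w, y}): φ is true.
  x (successors {u, v}): φ is true.
  y (successors {u, w, y}): φ is true.
For instance, at y:
  At y: ◇q ∧ p is true, ◇p is true, so (◇q ∧ p) ∧ ◇p is true.
    At y: ◇q is true, p is true, so ◇q ∧ p is true.
      At y: ◇q requires q at some successor in {u, w, y}.
        q holds at w, so ◇q is true at y.
    At y: ◇p requires p at some successor in {u, w, y}.
      p holds at u, so ◇p is true at y.
Satisfying worlds: {u, w, x, y}

u, w, x, y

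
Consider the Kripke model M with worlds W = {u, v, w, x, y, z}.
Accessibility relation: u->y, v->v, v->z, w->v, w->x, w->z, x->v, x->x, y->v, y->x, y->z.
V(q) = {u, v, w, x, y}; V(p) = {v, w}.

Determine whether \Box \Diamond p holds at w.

Recall that \Box ψ holds at a world iff ψ holds at every accessible world, and \Diamond ψ holds iff ψ holds at some accessible world.
At w: \Box \Diamond p requires \Diamond p at every successor {v, x, z}.
  \Diamond p fails at z, so \Box \Diamond p is false at w.
    At z: no accessible worlds, so \Diamond p is false.

No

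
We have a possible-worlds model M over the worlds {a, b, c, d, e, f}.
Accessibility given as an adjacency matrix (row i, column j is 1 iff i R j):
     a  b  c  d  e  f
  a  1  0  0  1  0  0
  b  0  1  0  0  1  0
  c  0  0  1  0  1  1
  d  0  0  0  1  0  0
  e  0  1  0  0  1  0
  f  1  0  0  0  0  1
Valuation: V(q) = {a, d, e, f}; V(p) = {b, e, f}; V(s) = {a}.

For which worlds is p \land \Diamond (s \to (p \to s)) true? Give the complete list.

b, e, f

Let φ = p \land \Diamond (s \to (p \to s)). Evaluate φ at each world:
  a (successors {a, d}): φ is false.
  b (successors {b, e}): φ is true.
  c (successors {c, e, f}): φ is false.
  d (successors {d}): φ is false.
  e (successors {b, e}): φ is true.
  f (successors {a, f}): φ is true.
For instance, at f:
  At f: p is true, \Diamond (s \to (p \to s)) is true, so p \land \Diamond (s \to (p \to s)) is true.
    At f: \Diamond (s \to (p \to s)) requires s \to (p \to s) at some successor in {a, f}.
      s \to (p \to s) holds at a, so \Diamond (s \to (p \to s)) is true at f.
Satisfying worlds: {b, e, f}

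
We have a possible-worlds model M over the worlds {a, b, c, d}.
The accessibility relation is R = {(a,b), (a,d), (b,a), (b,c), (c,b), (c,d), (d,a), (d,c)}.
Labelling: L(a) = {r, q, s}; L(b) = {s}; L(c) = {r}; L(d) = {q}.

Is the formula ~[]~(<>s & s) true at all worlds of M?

Yes

Recall that []ψ holds at a world iff ψ holds at every accessible world, and <>ψ holds iff ψ holds at some accessible world.
Let φ = ~[]~(<>s & s). Evaluate φ at each world:
  a (successors {b, d}): φ is true.
  b (successors {a, c}): φ is true.
  c (successors {b, d}): φ is true.
  d (successors {a, c}): φ is true.
For instance, at b:
  At b: []~(<>s & s) is false, so ~[]~(<>s & s) is true.
    At b: []~(<>s & s) requires ~(<>s & s) at every successor {a, c}.
      ~(<>s & s) fails at a, so []~(<>s & s) is false at b.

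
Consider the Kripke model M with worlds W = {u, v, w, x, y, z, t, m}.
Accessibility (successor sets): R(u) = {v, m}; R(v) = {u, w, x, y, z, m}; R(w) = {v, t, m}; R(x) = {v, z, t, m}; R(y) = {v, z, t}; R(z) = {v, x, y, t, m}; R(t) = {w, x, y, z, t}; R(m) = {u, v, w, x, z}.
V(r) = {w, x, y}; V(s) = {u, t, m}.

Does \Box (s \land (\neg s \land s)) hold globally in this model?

Recall that \Box ψ holds at a world iff ψ holds at every accessible world, and \Diamond ψ holds iff ψ holds at some accessible world.
Let φ = \Box (s \land (\neg s \land s)). Evaluate φ at each world:
  u (successors {v, m}): φ is false.
  v (successors {u, w, x, y, z, m}): φ is false.
  w (successors {v, t, m}): φ is false.
  x (successors {v, z, t, m}): φ is false.
  y (successors {v, z, t}): φ is false.
  z (successors {v, x, y, t, m}): φ is false.
  t (successors {w, x, y, z, t}): φ is false.
  m (successors {u, v, w, x, z}): φ is false.
Detail at u (counterexample):
  At u: \Box (s \land (\neg s \land s)) requires s \land (\neg s \land s) at every successor {v, m}.
    s \land (\neg s \land s) fails at v, so \Box (s \land (\neg s \land s)) is false at u.

No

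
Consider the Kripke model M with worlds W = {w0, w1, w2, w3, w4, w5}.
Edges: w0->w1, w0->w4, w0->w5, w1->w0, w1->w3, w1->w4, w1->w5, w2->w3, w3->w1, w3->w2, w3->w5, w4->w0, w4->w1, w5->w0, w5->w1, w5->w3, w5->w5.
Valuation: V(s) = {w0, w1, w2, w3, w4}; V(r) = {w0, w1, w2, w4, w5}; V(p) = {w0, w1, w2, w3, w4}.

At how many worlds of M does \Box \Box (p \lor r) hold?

Let φ = \Box \Box (p \lor r). Evaluate φ at each world:
  w0 (successors {w1, w4, w5}): φ is true.
  w1 (successors {w0, w3, w4, w5}): φ is true.
  w2 (successors {w3}): φ is true.
  w3 (successors {w1, w2, w5}): φ is true.
  w4 (successors {w0, w1}): φ is true.
  w5 (successors {w0, w1, w3, w5}): φ is true.
For instance, at w1:
  At w1: \Box \Box (p \lor r) requires \Box (p \lor r) at every successor {w0, w3, w4, w5}.
    At w0: \Box (p \lor r) is true.
    At w3: \Box (p \lor r) is true.
    At w4: \Box (p \lor r) is true.
    At w5: \Box (p \lor r) is true.
  So \Box \Box (p \lor r) is true at w1.
Satisfying worlds: {w0, w1, w2, w3, w4, w5}

6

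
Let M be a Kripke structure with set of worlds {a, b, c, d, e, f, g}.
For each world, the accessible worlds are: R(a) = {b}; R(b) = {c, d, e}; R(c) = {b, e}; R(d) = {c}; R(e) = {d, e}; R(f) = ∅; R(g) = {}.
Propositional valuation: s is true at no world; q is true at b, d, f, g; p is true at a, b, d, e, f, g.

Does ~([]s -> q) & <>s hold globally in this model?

Recall that []ψ holds at a world iff ψ holds at every accessible world, and <>ψ holds iff ψ holds at some accessible world.
Let φ = ~([]s -> q) & <>s. Evaluate φ at each world:
  a (successors {b}): φ is false.
  b (successors {c, d, e}): φ is false.
  c (successors {b, e}): φ is false.
  d (successors {c}): φ is false.
  e (successors {d, e}): φ is false.
  f (successors ∅): φ is false.
  g (successors ∅): φ is false.
Detail at a (counterexample):
  At a: ~([]s -> q) is false, <>s is false, so ~([]s -> q) & <>s is false.
    At a: []s -> q is true, so ~([]s -> q) is false.
      At a: []s is false, q is false, so []s -> q is true.
    At a: <>s requires s at some successor in {b}.
      At b: s is false.
    So <>s is false at a.

No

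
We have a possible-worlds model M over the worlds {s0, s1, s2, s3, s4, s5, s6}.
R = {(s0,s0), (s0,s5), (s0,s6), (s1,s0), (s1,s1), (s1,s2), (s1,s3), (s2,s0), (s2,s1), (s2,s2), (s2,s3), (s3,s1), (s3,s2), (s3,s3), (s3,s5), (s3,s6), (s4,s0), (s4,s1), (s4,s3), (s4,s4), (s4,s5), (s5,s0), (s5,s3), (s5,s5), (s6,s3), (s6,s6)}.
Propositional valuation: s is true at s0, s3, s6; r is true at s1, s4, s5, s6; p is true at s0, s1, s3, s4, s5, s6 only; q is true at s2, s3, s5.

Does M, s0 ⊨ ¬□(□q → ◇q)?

No

At s0: □(□q → ◇q) is true, so ¬□(□q → ◇q) is false.
  At s0: □(□q → ◇q) requires □q → ◇q at every successor {s0, s5, s6}.
      At s0: □q is false, ◇q is true, so □q → ◇q is true.
      At s5: □q is false, ◇q is true, so □q → ◇q is true.
      At s6: □q is false, ◇q is true, so □q → ◇q is true.
  So □(□q → ◇q) is true at s0.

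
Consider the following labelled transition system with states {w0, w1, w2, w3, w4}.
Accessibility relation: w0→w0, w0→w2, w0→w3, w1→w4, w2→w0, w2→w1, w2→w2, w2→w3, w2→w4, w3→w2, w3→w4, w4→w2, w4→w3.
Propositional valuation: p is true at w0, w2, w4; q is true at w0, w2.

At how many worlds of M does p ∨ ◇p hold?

Let φ = p ∨ ◇p. Evaluate φ at each world:
  w0 (successors {w0, w2, w3}): φ is true.
  w1 (successors {w4}): φ is true.
  w2 (successors {w0, w1, w2, w3, w4}): φ is true.
  w3 (successors {w2, w4}): φ is true.
  w4 (successors {w2, w3}): φ is true.
For instance, at w0:
  At w0: p is true, ◇p is true, so p ∨ ◇p is true.
    At w0: ◇p requires p at some successor in {w0, w2, w3}.
      p holds at w0, so ◇p is true at w0.
Satisfying worlds: {w0, w1, w2, w3, w4}

5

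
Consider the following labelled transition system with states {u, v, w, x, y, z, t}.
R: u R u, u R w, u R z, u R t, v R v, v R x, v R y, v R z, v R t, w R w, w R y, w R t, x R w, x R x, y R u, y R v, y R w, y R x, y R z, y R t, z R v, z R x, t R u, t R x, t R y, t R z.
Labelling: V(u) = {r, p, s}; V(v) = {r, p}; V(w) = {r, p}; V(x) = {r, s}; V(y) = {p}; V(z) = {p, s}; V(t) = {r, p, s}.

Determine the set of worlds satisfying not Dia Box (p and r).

Recall that Box ψ holds at a world iff ψ holds at every accessible world, and Dia ψ holds iff ψ holds at some accessible world.
Let φ = not Dia Box (p and r). Evaluate φ at each world:
  u (successors {u, w, z, t}): φ is true.
  v (successors {v, x, y, z, t}): φ is true.
  w (successors {w, y, t}): φ is true.
  x (successors {w, x}): φ is true.
  y (successors {u, v, w, x, z, t}): φ is true.
  z (successors {v, x}): φ is true.
  t (successors {u, x, y, z}): φ is true.
For instance, at u:
  At u: Dia Box (p and r) is false, so not Dia Box (p and r) is true.
    At u: Dia Box (p and r) requires Box (p and r) at some successor in {u, w, z, t}.
      At u: Box (p and r) is false.
      At w: Box (p and r) is false.
      At z: Box (p and r) is false.
      At t: Box (p and r) is false.
    So Dia Box (p and r) is false at u.
Satisfying worlds: {u, v, w, x, y, z, t}

u, v, w, x, y, z, t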